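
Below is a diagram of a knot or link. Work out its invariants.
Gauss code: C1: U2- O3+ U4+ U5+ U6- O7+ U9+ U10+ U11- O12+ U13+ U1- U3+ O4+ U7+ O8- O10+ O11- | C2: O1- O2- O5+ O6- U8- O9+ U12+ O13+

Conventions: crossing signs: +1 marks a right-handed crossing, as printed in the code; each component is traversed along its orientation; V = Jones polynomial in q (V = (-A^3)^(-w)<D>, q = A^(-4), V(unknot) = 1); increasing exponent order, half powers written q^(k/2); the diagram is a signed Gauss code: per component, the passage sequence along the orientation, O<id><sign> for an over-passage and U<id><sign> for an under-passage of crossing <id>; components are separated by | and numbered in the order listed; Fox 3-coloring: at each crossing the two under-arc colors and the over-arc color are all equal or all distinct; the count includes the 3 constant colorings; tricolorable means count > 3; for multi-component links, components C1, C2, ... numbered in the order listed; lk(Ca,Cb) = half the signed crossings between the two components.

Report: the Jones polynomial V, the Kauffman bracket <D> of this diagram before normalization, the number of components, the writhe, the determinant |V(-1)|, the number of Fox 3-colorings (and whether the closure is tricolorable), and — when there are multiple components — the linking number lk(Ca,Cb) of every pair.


Jones polynomial: V(q) = -q^(-1/2) + q^(1/2) - 3q^(3/2) + 2q^(5/2) - 3q^(7/2) + 3q^(9/2) - 2q^(11/2) + q^(13/2)
<D> = -A^-17 + 2A^-13 - 3A^-9 + 3A^-5 - 2A^-1 + 3A^3 - A^7 + A^11; writhe +3
components 2, writhe +3 (13 crossings)
linking number lk(C1,C2) = 0
3-colorings: 3 of 3^13, det 16 — not tricolorable
note: every pair of the 2 components has lk = 0


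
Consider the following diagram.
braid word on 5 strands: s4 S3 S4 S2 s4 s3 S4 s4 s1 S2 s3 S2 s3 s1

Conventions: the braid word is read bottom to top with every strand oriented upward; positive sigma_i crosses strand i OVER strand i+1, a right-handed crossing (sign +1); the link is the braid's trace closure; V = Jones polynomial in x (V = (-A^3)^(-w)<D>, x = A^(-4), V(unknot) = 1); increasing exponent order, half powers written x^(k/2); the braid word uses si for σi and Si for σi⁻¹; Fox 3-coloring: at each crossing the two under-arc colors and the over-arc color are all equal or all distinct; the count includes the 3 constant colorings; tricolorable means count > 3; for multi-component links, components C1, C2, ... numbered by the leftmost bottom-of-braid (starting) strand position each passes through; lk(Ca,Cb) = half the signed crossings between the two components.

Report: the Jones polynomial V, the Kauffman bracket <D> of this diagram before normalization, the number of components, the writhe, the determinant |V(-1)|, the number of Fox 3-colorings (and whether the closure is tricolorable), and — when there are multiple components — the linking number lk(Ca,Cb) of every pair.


V(x) = -x^-3 + 3x^-2 - 3x^-1 + 4 - 4x + 3x^2 - 2x^3 + x^4
bracket: A^-10 - 2A^-6 + 3A^-2 - 4A^2 + 4A^6 - 3A^10 + 3A^14 - A^18, w = +2
1 component, writhe +2, over 14 crossings
det 21, colorings 9 of 3^14 — tricolorable
observation: the span of V is 7, forcing >= 7 crossings in any diagram


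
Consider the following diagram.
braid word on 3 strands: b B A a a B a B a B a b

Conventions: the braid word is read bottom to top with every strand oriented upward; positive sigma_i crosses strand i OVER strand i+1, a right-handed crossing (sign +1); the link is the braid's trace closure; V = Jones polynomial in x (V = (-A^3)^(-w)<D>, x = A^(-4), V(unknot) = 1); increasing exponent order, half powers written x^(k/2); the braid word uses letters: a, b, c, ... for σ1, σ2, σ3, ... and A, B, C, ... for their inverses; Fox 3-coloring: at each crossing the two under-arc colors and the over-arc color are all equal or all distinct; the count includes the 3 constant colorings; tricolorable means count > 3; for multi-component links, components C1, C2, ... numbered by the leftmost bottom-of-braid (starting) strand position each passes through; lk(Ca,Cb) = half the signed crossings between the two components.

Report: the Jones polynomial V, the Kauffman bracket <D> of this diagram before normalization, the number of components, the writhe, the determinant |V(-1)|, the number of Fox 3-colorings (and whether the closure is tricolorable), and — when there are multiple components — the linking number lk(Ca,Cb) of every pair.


V = x + x^3 - x^4
<D> = -A^-10 + A^-6 + A^2 (w = +2)
1 component over 12 crossings, w = +2
9 Fox colorings among 3^12, |V(-1)| = 3: tricolorable
why: det 3 = |V(-1)|; divisible by 3, so tricolorable


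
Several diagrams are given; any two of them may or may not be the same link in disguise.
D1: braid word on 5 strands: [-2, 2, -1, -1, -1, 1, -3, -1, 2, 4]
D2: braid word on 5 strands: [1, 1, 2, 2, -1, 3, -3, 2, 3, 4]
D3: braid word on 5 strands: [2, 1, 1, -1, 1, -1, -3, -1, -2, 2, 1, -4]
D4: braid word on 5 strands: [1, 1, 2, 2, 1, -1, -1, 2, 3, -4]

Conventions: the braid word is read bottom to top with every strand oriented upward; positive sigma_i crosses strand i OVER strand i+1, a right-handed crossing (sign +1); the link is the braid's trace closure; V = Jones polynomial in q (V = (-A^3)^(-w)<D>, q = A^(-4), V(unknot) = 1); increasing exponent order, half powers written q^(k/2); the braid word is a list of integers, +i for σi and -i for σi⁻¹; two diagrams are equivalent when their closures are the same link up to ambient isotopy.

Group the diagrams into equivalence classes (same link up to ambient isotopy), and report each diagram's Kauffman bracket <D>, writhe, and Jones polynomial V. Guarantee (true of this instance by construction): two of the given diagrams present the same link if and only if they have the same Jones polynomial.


equivalence classes: {D1} | {D2, D4} | {D3}
D1 (bracket A^-2 + A^6 - A^10; 10 crossings at w = -2): V = -q^-4 + q^-3 + q^-1
V(D2) = q - q^2 + 2q^3 - q^4 + q^5 - q^6  [10 crossings, <D> = -A^-6 + A^-2 - A^2 + 2A^6 - A^10 + A^14, w = +6]
D3 (bracket 1; 12 crossings at w = 0): V = 1
D4 (bracket -A^-12 + A^-8 - A^-4 + 2 - A^4 + A^8; 10 crossings at w = +4): V = q - q^2 + 2q^3 - q^4 + q^5 - q^6
observation: 3 values of V(q) split the 4 diagrams


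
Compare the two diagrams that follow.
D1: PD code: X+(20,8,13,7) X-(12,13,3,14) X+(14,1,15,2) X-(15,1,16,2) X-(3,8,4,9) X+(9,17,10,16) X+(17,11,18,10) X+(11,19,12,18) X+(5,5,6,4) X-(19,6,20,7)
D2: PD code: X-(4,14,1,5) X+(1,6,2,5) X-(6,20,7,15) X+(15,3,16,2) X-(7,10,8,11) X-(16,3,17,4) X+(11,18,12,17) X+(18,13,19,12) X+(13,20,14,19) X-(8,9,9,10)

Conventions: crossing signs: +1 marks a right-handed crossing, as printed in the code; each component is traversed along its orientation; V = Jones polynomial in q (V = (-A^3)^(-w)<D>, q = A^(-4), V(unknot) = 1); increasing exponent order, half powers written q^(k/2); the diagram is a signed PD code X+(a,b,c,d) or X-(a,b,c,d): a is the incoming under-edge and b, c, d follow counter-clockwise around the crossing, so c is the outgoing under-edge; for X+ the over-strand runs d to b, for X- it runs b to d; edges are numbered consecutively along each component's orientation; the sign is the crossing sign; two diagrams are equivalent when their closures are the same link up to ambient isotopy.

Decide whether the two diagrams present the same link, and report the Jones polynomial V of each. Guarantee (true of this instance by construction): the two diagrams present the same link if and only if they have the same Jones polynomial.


equivalent: yes
V(D1) = 1 + q + q^2 + q^3  (w +2, c 10, <D> = A^-6 + A^-2 + A^2 + A^6)
V(D2) = 1 + q + q^2 + q^3  (w 0, c 10, <D> = A^-12 + A^-8 + A^-4 + 1)
why: all 2 diagrams share one V(q), hence one class


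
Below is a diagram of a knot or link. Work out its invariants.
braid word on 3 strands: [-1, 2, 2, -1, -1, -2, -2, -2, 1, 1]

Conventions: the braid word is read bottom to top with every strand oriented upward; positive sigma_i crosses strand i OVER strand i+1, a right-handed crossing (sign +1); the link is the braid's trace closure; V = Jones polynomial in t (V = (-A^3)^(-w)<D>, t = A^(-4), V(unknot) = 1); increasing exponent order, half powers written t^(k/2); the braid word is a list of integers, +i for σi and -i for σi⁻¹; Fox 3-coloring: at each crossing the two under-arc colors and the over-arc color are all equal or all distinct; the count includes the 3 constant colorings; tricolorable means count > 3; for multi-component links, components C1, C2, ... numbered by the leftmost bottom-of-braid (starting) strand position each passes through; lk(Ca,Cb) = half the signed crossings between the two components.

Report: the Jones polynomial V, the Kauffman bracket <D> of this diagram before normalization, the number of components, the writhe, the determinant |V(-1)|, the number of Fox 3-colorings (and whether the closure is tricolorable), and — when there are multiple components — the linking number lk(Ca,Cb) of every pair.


V(t) = t^-5 - 2t^-4 + 2t^-3 - 2t^-2 + 2t^-1 - 1 + t
bracket: A^-10 - A^-6 + 2A^-2 - 2A^2 + 2A^6 - 2A^10 + A^14, w = -2
1 component, writhe -2, over 10 crossings
det 11, colorings 3 of 3^10 — not tricolorable
observation: det 11 = |V(-1)|; not divisible by 3, so not tricolorable


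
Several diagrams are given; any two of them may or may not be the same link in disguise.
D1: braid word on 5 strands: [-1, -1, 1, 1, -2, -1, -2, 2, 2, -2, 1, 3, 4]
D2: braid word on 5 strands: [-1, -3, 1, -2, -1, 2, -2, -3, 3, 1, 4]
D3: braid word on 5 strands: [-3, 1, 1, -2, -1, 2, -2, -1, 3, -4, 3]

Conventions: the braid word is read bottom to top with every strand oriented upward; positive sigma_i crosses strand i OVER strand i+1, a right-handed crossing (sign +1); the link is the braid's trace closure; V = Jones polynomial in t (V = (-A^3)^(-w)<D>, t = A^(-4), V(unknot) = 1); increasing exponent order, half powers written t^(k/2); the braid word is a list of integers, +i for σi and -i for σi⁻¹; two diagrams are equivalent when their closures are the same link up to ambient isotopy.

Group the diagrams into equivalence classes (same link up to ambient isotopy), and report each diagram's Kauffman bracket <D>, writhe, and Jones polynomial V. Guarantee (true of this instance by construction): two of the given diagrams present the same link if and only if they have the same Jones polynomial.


grouping into links: {D1, D2, D3}
V(D1) = -t^(-1/2) - t^(1/2)  (w +1, c 13, <D> = A + A^5)
V(D2) = -t^(-1/2) - t^(1/2)  (w -1, c 11, <D> = A^-5 + A^-1)
V(D3) = -t^(-1/2) - t^(1/2)  (w -1, c 11, <D> = A^-5 + A^-1)
key observation: one V(t) for all 3 diagrams — one class (guaranteed)


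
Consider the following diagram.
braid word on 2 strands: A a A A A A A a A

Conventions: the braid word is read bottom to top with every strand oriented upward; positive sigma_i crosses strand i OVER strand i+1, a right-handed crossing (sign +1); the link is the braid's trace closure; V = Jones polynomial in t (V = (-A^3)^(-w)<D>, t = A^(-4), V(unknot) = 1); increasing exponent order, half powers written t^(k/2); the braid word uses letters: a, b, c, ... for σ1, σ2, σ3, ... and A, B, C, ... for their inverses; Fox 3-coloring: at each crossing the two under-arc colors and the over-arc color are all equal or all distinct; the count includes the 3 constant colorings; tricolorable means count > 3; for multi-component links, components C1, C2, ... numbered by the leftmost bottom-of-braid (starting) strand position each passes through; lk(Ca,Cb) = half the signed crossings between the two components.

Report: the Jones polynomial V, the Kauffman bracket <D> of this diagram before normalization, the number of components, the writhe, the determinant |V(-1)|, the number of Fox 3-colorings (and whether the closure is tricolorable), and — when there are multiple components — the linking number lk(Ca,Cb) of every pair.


V = -t^-7 + t^-6 - t^-5 + t^-4 + t^-2
<D> = -A^-7 - A + A^5 - A^9 + A^13 (w = -5)
1 component over 9 crossings, w = -5
3 Fox colorings among 3^9, |V(-1)| = 5: not tricolorable
why: one generator, power 5: the (2,5) torus pattern


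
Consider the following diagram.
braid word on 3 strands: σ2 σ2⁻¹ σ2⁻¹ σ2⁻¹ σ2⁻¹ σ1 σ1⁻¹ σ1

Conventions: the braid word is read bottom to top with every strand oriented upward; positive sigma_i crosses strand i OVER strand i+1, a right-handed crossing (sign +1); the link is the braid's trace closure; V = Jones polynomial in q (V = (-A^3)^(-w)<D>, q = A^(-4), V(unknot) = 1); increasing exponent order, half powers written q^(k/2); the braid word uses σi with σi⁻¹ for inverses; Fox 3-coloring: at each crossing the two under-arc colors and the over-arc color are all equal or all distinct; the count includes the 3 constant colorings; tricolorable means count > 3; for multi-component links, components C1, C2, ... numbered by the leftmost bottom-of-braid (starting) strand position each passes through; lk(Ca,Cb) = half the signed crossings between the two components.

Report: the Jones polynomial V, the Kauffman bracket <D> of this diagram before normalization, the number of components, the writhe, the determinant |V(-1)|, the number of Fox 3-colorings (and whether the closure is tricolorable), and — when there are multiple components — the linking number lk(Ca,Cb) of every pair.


V(q) = -q^-4 + q^-3 + q^-1
bracket: A^-2 + A^6 - A^10, w = -2
1 component, writhe -2, over 8 crossings
det 3, colorings 9 of 3^8 — tricolorable
observation: det 3 = |V(-1)|; divisible by 3, so tricolorable


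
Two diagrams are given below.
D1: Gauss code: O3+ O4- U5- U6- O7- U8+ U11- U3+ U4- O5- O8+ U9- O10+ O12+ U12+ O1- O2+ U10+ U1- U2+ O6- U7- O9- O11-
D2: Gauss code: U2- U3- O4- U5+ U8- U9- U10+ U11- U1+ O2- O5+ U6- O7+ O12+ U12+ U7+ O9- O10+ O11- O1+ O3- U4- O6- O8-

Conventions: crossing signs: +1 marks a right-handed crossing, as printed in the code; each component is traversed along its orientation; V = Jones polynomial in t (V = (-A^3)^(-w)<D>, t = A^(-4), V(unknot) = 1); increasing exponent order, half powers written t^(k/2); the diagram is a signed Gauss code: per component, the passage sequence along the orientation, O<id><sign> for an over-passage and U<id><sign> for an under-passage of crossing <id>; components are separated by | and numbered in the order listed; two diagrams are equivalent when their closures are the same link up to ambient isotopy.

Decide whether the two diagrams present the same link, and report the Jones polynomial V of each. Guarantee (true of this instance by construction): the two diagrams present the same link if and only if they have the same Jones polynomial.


same link: yes
V(D1) = -t^-6 + t^-5 - t^-4 + 2t^-3 - t^-2 + t^-1  [12 crossings, <D> = A^-2 - A^2 + 2A^6 - A^10 + A^14 - A^18, w = -2]
V(D2) = -t^-6 + t^-5 - t^-4 + 2t^-3 - t^-2 + t^-1  (w -2, c 12, <D> = A^-2 - A^2 + 2A^6 - A^10 + A^14 - A^18)
note: one V(t) for all 2 diagrams — one class (guaranteed)


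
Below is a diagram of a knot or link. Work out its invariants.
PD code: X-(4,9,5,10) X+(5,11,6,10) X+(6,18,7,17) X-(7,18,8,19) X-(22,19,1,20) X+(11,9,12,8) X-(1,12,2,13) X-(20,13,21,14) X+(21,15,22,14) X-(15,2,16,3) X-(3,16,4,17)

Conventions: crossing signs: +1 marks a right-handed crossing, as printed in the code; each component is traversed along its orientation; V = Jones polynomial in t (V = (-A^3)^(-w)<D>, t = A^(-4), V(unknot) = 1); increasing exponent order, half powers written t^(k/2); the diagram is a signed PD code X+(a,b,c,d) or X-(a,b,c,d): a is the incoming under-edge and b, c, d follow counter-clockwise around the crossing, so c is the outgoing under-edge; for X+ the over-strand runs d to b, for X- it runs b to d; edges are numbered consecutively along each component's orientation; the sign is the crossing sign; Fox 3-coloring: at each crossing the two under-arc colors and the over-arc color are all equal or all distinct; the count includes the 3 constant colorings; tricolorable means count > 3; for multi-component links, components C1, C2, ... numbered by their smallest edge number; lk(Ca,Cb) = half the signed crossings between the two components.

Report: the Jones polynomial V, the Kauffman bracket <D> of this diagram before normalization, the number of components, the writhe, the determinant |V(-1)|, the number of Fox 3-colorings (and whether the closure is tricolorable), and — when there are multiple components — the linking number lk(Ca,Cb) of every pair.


V = -t^-4 + t^-3 + t^-1
<D> = -A^-5 - A^3 + A^7 (w = -3)
1 component over 11 crossings, w = -3
9 Fox colorings among 3^11, |V(-1)| = 3: tricolorable
why: |V(-1)| = 3: so tricolorable, since 3 divides 3


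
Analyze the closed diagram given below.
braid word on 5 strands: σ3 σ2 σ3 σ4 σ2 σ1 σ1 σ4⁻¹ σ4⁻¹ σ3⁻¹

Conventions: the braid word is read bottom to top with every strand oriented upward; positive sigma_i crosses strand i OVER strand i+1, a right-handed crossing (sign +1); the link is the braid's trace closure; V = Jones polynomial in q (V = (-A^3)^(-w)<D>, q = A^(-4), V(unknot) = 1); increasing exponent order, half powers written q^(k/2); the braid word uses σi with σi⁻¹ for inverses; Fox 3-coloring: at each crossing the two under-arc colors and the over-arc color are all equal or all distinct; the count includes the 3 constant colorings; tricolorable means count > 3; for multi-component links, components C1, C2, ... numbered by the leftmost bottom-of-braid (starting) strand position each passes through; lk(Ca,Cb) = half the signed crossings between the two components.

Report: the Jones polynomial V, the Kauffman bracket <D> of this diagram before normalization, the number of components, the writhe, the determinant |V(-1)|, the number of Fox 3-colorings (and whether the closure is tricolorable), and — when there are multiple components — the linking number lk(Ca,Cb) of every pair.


V(q) = q + 2q^3 + q^5
bracket: A^-8 + 2 + A^8, w = +4
3 components, writhe +4, over 10 crossings
lk(C1,C2) = +1
linking number lk(C1,C3) = 0
lk(C2,C3): +1
det 4, colorings 3 of 3^10 — not tricolorable
observation: the 3 component pairs carry total linking +2


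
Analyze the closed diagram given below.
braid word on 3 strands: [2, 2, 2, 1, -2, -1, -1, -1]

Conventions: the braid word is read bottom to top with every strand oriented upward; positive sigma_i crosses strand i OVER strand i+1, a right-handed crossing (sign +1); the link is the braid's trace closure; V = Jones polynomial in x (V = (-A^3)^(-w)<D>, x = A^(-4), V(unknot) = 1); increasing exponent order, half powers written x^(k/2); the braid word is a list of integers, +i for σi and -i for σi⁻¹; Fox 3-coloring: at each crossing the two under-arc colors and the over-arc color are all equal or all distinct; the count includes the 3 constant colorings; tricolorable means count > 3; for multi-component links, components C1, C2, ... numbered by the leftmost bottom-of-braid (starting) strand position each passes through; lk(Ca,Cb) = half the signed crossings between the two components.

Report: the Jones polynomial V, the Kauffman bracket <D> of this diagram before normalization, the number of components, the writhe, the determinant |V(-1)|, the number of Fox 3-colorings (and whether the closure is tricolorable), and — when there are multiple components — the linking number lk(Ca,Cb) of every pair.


V(x) = -x^-3 + 2x^-2 - 2x^-1 + 3 - 2x + 2x^2 - x^3
bracket: -A^-12 + 2A^-8 - 2A^-4 + 3 - 2A^4 + 2A^8 - A^12, w = 0
1 component, writhe 0, over 8 crossings
det 13, colorings 3 of 3^8 — not tricolorable
observation: |V(-1)| = 13: so not tricolorable, since 3 does not divide 13


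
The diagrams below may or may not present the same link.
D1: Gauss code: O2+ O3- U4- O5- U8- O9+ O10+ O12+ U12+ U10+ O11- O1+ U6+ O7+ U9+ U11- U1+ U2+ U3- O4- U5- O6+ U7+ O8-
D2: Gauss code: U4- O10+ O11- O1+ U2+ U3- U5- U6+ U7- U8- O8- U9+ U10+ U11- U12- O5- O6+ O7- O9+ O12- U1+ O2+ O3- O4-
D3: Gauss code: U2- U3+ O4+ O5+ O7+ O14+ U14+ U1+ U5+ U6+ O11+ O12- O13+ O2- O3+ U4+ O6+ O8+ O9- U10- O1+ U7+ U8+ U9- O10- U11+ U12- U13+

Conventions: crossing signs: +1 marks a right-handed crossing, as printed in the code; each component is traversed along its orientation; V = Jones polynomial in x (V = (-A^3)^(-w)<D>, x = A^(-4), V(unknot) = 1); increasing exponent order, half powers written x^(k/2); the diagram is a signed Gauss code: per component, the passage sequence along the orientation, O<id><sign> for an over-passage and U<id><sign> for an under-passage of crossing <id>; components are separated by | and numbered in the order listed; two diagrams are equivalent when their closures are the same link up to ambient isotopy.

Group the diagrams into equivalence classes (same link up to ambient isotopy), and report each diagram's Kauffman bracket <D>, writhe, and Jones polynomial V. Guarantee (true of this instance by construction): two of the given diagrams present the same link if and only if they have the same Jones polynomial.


classes: {D1} | {D2} | {D3}
V(D1) = -x^-3 + 2x^-2 - 2x^-1 + 3 - 2x + 2x^2 - x^3  [12 crossings, <D> = -A^-6 + 2A^-2 - 2A^2 + 3A^6 - 2A^10 + 2A^14 - A^18, w = +2]
V(D2) = 1  [12 crossings, <D> = A^-6, w = -2]
V(D3) = x - x^2 + 2x^3 - x^4 + x^5 - x^6  (w +6, c 14, <D> = -A^-6 + A^-2 - A^2 + 2A^6 - A^10 + A^14)
insight: V(x) takes 3 values over 3 diagrams, fixing the grouping


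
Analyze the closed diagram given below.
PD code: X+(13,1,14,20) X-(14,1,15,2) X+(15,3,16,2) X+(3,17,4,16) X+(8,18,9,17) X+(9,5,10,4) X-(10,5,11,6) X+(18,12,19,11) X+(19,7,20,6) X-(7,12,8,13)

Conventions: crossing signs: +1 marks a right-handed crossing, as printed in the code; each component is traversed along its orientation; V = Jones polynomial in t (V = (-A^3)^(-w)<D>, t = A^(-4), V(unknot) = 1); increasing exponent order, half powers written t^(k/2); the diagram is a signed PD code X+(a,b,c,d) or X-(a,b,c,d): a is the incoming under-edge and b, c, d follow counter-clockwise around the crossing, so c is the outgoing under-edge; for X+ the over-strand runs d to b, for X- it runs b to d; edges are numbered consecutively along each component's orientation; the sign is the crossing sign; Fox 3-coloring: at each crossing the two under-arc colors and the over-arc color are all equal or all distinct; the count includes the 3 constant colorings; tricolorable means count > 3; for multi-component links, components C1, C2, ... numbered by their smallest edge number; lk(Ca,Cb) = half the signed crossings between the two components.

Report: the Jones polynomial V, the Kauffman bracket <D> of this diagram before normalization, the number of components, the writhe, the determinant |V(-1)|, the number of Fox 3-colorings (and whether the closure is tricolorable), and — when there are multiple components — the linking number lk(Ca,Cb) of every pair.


V(t) = t - t^2 + 2t^3 - t^4 + t^5 - t^6
bracket: -A^-12 + A^-8 - A^-4 + 2 - A^4 + A^8, w = +4
1 component, writhe +4, over 10 crossings
det 7, colorings 3 of 3^10 — not tricolorable
observation: |V(-1)| = 7: so not tricolorable, since 3 does not divide 7


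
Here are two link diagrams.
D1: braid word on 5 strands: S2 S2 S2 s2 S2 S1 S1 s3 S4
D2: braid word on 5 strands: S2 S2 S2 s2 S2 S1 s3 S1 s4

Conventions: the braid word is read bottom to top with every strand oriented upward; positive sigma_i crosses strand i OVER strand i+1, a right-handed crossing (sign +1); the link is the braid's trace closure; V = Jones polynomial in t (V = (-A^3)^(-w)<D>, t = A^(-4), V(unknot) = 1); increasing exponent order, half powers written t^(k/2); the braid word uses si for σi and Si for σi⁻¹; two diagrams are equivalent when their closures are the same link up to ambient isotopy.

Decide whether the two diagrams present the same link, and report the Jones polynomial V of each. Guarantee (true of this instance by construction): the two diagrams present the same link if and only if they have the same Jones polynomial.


equivalent: yes
V(D1) = t^(-13/2) - t^(-11/2) + t^(-9/2) - 2t^(-7/2) - t^(-3/2)  (w -5, c 9, <D> = A^-9 + 2A^-1 - A^3 + A^7 - A^11)
V(D2) = t^(-13/2) - t^(-11/2) + t^(-9/2) - 2t^(-7/2) - t^(-3/2)  [9 crossings, <D> = A^-3 + 2A^5 - A^9 + A^13 - A^17, w = -3]
key observation: Markov moves rewrite D1 (9 crossings) into D2 (9)


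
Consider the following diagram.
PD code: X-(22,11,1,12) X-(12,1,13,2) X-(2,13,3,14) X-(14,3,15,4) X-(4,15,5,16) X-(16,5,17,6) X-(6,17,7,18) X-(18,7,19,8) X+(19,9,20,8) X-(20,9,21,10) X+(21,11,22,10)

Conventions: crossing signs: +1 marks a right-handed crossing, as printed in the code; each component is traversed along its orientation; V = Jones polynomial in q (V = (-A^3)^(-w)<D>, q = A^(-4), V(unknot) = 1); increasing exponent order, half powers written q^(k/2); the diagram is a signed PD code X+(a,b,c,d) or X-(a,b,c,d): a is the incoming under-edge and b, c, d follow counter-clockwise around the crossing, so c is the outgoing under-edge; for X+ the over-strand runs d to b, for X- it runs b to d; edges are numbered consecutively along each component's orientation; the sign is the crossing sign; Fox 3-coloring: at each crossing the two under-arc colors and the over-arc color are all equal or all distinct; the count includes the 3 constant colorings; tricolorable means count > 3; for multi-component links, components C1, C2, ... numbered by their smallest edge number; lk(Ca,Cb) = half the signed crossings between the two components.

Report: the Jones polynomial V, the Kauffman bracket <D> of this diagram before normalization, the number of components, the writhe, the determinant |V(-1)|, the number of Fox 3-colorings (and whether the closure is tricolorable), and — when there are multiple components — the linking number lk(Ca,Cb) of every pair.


V(q) = -q^-10 + q^-9 - q^-8 + q^-7 - q^-6 + q^-5 + q^-3
bracket: -A^-9 - A^-1 + A^3 - A^7 + A^11 - A^15 + A^19, w = -7
1 component, writhe -7, over 11 crossings
det 7, colorings 3 of 3^11 — not tricolorable
observation: V spans 7 powers of q: at least 7 crossings in any diagram


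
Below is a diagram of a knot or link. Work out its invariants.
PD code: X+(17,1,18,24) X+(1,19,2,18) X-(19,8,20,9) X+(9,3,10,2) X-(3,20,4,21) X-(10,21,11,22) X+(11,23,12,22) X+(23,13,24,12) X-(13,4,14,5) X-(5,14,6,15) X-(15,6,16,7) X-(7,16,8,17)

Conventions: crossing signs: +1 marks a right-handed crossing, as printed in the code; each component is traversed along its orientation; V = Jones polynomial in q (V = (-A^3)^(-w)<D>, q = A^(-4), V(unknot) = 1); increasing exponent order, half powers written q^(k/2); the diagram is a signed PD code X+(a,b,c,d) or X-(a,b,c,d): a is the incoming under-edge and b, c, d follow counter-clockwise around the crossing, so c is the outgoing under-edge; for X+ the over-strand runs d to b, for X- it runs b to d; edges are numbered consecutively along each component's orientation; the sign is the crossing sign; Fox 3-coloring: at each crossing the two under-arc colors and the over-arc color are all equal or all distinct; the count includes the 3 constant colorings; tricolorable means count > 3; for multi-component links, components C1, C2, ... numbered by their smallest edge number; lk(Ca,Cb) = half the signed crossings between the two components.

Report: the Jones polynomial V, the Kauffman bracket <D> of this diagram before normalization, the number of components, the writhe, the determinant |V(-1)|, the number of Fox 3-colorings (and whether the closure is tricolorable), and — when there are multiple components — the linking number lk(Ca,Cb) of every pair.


Jones polynomial: V(q) = q^-7 - 3q^-6 + 5q^-5 - 8q^-4 + 10q^-3 - 10q^-2 + 10q^-1 - 7 + 5q - 3q^2 + q^3
<D> = A^-18 - 3A^-14 + 5A^-10 - 7A^-6 + 10A^-2 - 10A^2 + 10A^6 - 8A^10 + 5A^14 - 3A^18 + A^22; writhe -2
components 1, writhe -2 (12 crossings)
3-colorings: 9 of 3^12, det 63 — tricolorable
note: w = -2 shifts under R1 moves; the (-A^3)^(2) factor cancels that in V


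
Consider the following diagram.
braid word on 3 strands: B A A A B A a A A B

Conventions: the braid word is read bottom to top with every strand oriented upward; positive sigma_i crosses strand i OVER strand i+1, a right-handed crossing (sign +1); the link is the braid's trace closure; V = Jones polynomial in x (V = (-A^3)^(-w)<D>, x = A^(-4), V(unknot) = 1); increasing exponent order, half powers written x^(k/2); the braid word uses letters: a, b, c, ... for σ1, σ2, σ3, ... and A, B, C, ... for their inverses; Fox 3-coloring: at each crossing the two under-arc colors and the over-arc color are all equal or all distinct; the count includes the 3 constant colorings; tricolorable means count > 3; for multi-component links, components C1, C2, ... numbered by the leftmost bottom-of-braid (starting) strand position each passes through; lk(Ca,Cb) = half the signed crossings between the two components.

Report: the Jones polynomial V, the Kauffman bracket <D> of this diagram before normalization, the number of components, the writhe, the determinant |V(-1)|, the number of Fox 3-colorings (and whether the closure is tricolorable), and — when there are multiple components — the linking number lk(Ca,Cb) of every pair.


V = -x^-8 + x^-5 + x^-3
<D> = A^-12 + A^-4 - A^8 (w = -8)
1 component over 10 crossings, w = -8
9 Fox colorings among 3^10, |V(-1)| = 3: tricolorable
why: w = -8 shifts under R1 moves; the (-A^3)^(8) factor cancels that in V


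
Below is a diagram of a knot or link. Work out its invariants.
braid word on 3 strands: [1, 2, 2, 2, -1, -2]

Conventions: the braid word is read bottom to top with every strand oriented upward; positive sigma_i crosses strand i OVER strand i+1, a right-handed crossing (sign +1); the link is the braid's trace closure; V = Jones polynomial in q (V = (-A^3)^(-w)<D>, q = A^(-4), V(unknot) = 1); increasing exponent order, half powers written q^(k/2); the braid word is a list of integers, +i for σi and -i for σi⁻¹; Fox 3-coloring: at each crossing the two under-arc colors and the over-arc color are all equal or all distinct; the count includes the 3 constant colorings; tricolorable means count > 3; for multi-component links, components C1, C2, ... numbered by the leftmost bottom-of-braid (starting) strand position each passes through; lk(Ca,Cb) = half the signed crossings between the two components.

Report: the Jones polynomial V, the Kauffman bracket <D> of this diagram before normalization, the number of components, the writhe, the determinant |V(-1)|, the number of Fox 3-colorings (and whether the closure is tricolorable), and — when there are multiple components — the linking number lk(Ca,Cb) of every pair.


Jones polynomial: V(q) = q + q^3 - q^4
<D> = -A^-10 + A^-6 + A^2; writhe +2
components 1, writhe +2 (6 crossings)
3-colorings: 9 of 3^6, det 3 — tricolorable
note: the span of V is 3, forcing >= 3 crossings in any diagram


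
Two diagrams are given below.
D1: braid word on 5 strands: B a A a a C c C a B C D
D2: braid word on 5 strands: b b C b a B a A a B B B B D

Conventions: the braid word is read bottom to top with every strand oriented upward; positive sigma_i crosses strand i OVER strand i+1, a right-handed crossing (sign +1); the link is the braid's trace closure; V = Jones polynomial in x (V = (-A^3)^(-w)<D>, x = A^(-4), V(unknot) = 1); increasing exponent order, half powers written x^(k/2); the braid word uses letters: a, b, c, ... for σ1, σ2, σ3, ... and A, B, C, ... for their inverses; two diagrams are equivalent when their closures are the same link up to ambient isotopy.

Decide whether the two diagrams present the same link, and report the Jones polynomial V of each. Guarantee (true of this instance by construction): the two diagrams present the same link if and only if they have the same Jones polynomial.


equivalent: no
D1 (bracket -A^-18 + A^-14 - A^-10 + 3A^-6 - A^-2 + A^2 - A^6; 12 crossings at w = -2): V = -x^-3 + x^-2 - x^-1 + 3 - x + x^2 - x^3
V(D2) = x^-2 - x^-1 + 1 - x + x^2  (w -2, c 14, <D> = A^-14 - A^-10 + A^-6 - A^-2 + A^2)
key observation: comparing 2 Jones polynomials yields 2 groups


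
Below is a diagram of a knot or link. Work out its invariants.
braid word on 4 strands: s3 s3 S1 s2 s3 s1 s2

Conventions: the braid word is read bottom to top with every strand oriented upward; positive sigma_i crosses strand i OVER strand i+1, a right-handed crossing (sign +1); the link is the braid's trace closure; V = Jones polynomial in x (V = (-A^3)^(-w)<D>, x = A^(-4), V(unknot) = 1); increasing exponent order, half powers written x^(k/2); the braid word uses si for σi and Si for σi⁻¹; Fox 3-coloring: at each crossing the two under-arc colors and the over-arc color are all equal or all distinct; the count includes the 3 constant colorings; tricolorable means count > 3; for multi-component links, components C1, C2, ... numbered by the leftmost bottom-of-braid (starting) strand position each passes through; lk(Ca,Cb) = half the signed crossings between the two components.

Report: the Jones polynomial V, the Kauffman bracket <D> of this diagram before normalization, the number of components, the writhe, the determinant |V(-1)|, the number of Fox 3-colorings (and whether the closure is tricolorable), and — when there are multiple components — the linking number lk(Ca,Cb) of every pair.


Jones polynomial: V(x) = x + x^3 - x^4
<D> = A^-1 - A^3 - A^11; writhe +5
components 1, writhe +5 (7 crossings)
3-colorings: 9 of 3^7, det 3 — tricolorable
note: |V(-1)| = 3: so tricolorable, since 3 divides 3


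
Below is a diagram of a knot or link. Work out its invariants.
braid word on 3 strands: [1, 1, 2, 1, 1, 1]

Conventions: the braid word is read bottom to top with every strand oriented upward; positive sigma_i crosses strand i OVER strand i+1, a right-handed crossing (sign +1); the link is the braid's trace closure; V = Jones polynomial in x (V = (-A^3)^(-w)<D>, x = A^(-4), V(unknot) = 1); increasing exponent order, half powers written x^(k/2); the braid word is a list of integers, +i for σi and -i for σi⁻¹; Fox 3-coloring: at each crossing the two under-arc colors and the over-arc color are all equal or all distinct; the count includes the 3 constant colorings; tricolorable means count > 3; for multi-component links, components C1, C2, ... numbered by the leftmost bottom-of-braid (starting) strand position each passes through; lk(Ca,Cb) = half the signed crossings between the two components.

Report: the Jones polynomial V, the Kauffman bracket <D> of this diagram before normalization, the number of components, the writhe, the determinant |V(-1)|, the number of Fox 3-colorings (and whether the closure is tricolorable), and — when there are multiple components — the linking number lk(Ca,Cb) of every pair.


Jones polynomial: V(x) = x^2 + x^4 - x^5 + x^6 - x^7
<D> = -A^-10 + A^-6 - A^-2 + A^2 + A^10; writhe +6
components 1, writhe +6 (6 crossings)
3-colorings: 3 of 3^6, det 5 — not tricolorable
note: w = +6 shifts under R1 moves; the (-A^3)^(-6) factor cancels that in V


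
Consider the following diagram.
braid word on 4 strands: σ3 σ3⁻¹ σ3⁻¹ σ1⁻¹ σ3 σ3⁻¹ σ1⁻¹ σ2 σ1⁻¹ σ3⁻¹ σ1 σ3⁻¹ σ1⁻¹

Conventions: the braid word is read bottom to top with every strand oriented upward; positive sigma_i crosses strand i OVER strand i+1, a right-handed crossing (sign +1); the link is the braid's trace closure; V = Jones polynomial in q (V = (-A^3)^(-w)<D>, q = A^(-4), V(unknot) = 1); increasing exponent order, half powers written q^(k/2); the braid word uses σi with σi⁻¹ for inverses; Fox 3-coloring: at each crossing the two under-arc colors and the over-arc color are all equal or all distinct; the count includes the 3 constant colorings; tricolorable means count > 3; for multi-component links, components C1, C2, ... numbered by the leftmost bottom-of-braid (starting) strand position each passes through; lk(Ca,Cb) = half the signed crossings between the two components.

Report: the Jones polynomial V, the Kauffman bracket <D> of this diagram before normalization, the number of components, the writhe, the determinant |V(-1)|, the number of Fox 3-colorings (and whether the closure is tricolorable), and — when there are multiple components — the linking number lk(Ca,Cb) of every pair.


Jones polynomial: V(q) = q^-8 - 2q^-7 + q^-6 - 2q^-5 + 2q^-4 + q^-2
<D> = -A^-7 - 2A + 2A^5 - A^9 + 2A^13 - A^17; writhe -5
components 1, writhe -5 (13 crossings)
3-colorings: 27 of 3^13, det 9 — tricolorable
note: det 9 = |V(-1)|; divisible by 3, so tricolorable


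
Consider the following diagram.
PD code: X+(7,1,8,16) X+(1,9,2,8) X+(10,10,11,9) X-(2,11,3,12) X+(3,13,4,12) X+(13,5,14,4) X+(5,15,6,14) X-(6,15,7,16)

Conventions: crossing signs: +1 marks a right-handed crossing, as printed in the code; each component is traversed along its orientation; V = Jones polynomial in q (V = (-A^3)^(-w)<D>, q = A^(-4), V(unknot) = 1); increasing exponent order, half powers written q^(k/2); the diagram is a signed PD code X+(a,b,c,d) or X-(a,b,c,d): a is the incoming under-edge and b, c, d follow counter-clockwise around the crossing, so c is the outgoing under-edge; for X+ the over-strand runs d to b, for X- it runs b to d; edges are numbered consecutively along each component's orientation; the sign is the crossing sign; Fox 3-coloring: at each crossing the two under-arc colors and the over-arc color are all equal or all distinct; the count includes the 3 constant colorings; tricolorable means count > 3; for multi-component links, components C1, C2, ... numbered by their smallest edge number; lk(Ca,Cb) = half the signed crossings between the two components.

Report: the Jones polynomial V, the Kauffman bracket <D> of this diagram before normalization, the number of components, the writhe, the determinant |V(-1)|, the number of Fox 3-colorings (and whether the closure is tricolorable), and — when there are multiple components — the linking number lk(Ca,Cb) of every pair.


V(q) = q + q^3 - q^4
bracket: -A^-4 + 1 + A^8, w = +4
1 component, writhe +4, over 8 crossings
det 3, colorings 9 of 3^8 — tricolorable
observation: w = +4 (over 8 crossings) is diagram-only; (-A^3)^(-4) removes it from V


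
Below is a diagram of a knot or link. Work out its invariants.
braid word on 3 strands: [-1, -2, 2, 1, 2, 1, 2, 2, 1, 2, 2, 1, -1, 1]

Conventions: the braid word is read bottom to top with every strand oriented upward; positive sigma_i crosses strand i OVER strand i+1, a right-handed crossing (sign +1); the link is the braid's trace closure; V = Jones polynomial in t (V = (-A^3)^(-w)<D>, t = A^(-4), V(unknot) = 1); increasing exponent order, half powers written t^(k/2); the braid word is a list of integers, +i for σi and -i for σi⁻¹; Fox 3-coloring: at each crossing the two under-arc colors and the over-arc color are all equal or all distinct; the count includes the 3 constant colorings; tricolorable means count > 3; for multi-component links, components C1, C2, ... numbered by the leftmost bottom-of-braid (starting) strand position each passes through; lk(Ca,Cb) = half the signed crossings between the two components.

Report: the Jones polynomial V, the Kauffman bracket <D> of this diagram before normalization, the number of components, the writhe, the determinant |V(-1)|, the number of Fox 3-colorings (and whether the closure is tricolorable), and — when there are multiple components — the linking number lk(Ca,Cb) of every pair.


V(t) = t^3 + t^5 - t^8
bracket: -A^-8 + A^4 + A^12, w = +8
1 component, writhe +8, over 14 crossings
det 3, colorings 9 of 3^14 — tricolorable
observation: V spans 5 powers of t: at least 5 crossings in any diagram


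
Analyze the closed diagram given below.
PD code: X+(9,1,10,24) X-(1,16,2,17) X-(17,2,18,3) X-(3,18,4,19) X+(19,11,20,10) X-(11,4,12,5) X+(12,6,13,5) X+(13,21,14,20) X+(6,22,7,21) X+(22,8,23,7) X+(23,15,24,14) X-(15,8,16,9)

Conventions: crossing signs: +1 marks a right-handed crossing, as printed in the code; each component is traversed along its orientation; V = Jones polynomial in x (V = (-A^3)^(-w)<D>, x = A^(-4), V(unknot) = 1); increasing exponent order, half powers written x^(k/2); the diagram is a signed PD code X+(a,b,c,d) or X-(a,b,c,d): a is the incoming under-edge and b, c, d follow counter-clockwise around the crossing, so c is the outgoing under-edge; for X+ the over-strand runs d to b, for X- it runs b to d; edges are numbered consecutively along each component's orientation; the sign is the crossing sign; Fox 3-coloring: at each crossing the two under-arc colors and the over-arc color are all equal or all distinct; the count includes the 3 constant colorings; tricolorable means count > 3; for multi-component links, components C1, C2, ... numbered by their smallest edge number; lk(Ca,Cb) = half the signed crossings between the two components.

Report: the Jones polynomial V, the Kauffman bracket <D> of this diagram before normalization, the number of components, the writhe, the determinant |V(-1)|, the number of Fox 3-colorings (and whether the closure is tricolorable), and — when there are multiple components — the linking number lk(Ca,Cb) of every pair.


V = x^-2 - 2x^-1 + 4 - 4x + 4x^2 - 4x^3 + 3x^4 - 2x^5 + x^6
<D> = A^-18 - 2A^-14 + 3A^-10 - 4A^-6 + 4A^-2 - 4A^2 + 4A^6 - 2A^10 + A^14 (w = +2)
1 component over 12 crossings, w = +2
3 Fox colorings among 3^12, |V(-1)| = 25: not tricolorable
why: V spans 8 powers of x: at least 8 crossings in any diagram
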